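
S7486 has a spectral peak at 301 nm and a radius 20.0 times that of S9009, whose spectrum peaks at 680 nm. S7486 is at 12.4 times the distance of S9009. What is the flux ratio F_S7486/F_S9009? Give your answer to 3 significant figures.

Wien's law: T_S7486/T_S9009 = λ_S9009/λ_S7486 = 680/301 = 2.259.
L_S7486/L_S9009 = (R_S7486/R_S9009)²(T_S7486/T_S9009)⁴ = (20.0)²(2.259)⁴ = 1.042×10^4.
F_S7486/F_S9009 = (L_S7486/L_S9009)/(d_S7486/d_S9009)² = 1.042×10^4/(12.4)² = 67.76.

67.8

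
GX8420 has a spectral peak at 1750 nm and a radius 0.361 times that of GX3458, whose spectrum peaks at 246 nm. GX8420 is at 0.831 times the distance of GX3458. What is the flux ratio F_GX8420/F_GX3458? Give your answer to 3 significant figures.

Wien's law: T_GX8420/T_GX3458 = λ_GX3458/λ_GX8420 = 246/1750 = 0.1406.
L_GX8420/L_GX3458 = (R_GX8420/R_GX3458)²(T_GX8420/T_GX3458)⁴ = (0.361)²(0.1406)⁴ = 5.089×10^-5.
F_GX8420/F_GX3458 = (L_GX8420/L_GX3458)/(d_GX8420/d_GX3458)² = 5.089×10^-5/(0.831)² = 7.369×10^-5.

7.37×10^-5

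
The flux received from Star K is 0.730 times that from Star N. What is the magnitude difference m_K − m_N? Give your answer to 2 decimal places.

m_K − m_N = −2.5 log₁₀(F_K/F_N) = −2.5 log₁₀(0.730) = −2.5 × (-0.137) = 0.342.

0.34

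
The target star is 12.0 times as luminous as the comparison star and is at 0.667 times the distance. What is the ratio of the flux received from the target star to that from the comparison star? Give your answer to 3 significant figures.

27.0

F = L/(4πd²), so F_t/F_c = (L_t/L_c) / (d_t/d_c)²
= 12.0 / (0.667)² = 12.0 / 0.4449 = 26.97.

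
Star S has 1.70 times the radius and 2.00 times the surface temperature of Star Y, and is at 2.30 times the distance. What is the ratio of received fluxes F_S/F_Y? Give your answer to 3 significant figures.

L_S/L_Y = (R_S/R_Y)²(T_S/T_Y)⁴ = (1.70)² × (2.00)⁴ = 46.24.
F_S/F_Y = (L_S/L_Y)/(d_S/d_Y)² = 46.24 / (2.30)² = 8.741.

8.74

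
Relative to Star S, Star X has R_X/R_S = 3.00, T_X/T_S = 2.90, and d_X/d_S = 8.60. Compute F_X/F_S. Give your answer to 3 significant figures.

8.61

L_X/L_S = (R_X/R_S)²(T_X/T_S)⁴ = (3.00)² × (2.90)⁴ = 636.6.
F_X/F_S = (L_X/L_S)/(d_X/d_S)² = 636.6 / (8.60)² = 8.607.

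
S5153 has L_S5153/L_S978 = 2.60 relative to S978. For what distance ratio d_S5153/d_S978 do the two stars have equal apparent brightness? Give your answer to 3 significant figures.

Equal flux requires L_S5153/d_S5153² = L_S978/d_S978², so d_S5153/d_S978 = √(L_S5153/L_S978)
= √(2.60) = 1.612.

1.61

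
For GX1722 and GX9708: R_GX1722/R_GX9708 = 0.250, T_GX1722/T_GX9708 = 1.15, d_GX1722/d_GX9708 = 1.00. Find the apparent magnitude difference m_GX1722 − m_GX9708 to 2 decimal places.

2.40

L_GX1722/L_GX9708 = (0.250)²(1.15)⁴ = 0.1093.
F_GX1722/F_GX9708 = (L_GX1722/L_GX9708)/(d_GX1722/d_GX9708)² = 0.1093/1.000 = 0.1093.
m_GX1722 − m_GX9708 = −2.5 log₁₀(0.1093) = 2.40.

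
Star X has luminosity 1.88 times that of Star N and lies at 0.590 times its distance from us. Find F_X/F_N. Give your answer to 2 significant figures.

F = L/(4πd²), so F_X/F_N = (L_X/L_N) / (d_X/d_N)²
= 1.88 / (0.590)² = 1.88 / 0.3481 = 5.401.

5.4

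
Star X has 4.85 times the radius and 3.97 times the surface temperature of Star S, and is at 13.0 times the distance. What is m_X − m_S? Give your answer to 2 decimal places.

L_X/L_S = (4.85)²(3.97)⁴ = 5843.
F_X/F_S = (L_X/L_S)/(d_X/d_S)² = 5843/169.0 = 34.57.
m_X − m_S = −2.5 log₁₀(34.57) = -3.85.

-3.85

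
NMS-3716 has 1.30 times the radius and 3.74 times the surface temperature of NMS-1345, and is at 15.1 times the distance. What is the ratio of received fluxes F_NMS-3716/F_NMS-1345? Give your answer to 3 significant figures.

L_NMS-3716/L_NMS-1345 = (R_NMS-3716/R_NMS-1345)²(T_NMS-3716/T_NMS-1345)⁴ = (1.30)² × (3.74)⁴ = 330.7.
F_NMS-3716/F_NMS-1345 = (L_NMS-3716/L_NMS-1345)/(d_NMS-3716/d_NMS-1345)² = 330.7 / (15.1)² = 1.450.

1.45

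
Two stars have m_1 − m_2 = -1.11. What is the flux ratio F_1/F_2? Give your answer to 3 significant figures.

2.78

F_1/F_2 = 10^(−(m_1 − m_2)/2.5) = 10^(1.11/2.5) = 10^0.444 = 2.780.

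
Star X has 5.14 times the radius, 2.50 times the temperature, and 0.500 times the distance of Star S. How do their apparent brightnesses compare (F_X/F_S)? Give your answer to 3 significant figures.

4.13×10^3

L_X/L_S = (R_X/R_S)²(T_X/T_S)⁴ = (5.14)² × (2.50)⁴ = 1032.
F_X/F_S = (L_X/L_S)/(d_X/d_S)² = 1032 / (0.500)² = 4128.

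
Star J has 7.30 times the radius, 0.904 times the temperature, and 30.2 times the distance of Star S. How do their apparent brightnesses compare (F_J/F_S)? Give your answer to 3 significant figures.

L_J/L_S = (R_J/R_S)²(T_J/T_S)⁴ = (7.30)² × (0.904)⁴ = 35.59.
F_J/F_S = (L_J/L_S)/(d_J/d_S)² = 35.59 / (30.2)² = 0.03902.

0.0390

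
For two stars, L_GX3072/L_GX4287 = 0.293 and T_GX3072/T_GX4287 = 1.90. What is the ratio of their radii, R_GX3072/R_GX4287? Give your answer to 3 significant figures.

L ∝ R²T⁴ gives R ∝ √L / T², so
R_GX3072/R_GX4287 = √(0.293) / (1.90)² = 0.5413 / 3.610 = 0.1499.

0.150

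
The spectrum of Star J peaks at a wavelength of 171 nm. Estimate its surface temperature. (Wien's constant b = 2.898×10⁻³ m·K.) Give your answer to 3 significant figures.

1.69×10^4 K

T = b/λ_max = 2.898×10⁻³ / (171×10⁻⁹) = 1.695×10^4 K.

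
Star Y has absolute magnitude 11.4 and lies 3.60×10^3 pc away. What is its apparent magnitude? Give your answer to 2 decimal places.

m = M + 5 log₁₀(d/10 pc) = 11.4 + 5 log₁₀(3.60×10^3/10)
  = 11.4 + 5 × 2.556 = 11.4 + 12.78 = 24.18.

24.18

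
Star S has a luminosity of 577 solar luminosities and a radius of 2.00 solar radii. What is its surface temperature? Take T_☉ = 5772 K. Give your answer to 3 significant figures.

2.00×10^4 K

T/T_☉ = (L/L_☉)^(1/4) / (R/R_☉)^(1/2)
T = 5772 × (577)^(1/4) / √(2.00) = 5772 × 4.901 / 1.414 = 2.000×10^4 K.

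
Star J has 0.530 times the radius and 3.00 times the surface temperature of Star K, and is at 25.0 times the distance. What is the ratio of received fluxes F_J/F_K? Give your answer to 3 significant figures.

L_J/L_K = (R_J/R_K)²(T_J/T_K)⁴ = (0.530)² × (3.00)⁴ = 22.75.
F_J/F_K = (L_J/L_K)/(d_J/d_K)² = 22.75 / (25.0)² = 0.03640.

0.0364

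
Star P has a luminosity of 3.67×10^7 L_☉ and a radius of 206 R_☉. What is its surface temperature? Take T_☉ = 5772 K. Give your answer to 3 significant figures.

3.13×10^4 K

T/T_☉ = (L/L_☉)^(1/4) / (R/R_☉)^(1/2)
T = 5772 × (3.67×10^7)^(1/4) / √(206) = 5772 × 77.83 / 14.35 = 3.130×10^4 K.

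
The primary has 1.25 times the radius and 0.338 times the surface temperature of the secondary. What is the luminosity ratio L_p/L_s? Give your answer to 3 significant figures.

From the Stefan–Boltzmann law, L ∝ R²T⁴, so
L_p/L_s = (R_p/R_s)² (T_p/T_s)⁴ = (1.25)² × (0.338)⁴ = 1.562 × 0.01305 = 0.02039.

0.0204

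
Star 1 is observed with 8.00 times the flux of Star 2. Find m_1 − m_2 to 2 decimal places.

m_1 − m_2 = −2.5 log₁₀(F_1/F_2) = −2.5 log₁₀(8.00) = −2.5 × (0.903) = -2.258.

-2.26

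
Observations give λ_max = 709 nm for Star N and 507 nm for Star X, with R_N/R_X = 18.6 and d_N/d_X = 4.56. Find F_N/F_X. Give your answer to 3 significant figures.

4.35

Wien's law: T_N/T_X = λ_X/λ_N = 507/709 = 0.7151.
L_N/L_X = (R_N/R_X)²(T_N/T_X)⁴ = (18.6)²(0.7151)⁴ = 90.46.
F_N/F_X = (L_N/L_X)/(d_N/d_X)² = 90.46/(4.56)² = 4.351.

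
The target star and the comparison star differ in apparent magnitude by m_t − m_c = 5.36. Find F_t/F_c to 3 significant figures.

0.00718

F_t/F_c = 10^(−(m_t − m_c)/2.5) = 10^(-5.36/2.5) = 10^-2.144 = 0.007178.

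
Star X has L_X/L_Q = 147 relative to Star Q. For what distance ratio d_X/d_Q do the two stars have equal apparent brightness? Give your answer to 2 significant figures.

Equal flux requires L_X/d_X² = L_Q/d_Q², so d_X/d_Q = √(L_X/L_Q)
= √(147) = 12.12.

12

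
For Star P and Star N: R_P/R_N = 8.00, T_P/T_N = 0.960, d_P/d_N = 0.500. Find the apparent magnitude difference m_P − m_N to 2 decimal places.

L_P/L_N = (8.00)²(0.960)⁴ = 54.36.
F_P/F_N = (L_P/L_N)/(d_P/d_N)² = 54.36/0.2500 = 217.4.
m_P − m_N = −2.5 log₁₀(217.4) = -5.84.

-5.84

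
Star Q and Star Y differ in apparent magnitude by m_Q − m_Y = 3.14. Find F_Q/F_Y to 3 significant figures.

0.0555

F_Q/F_Y = 10^(−(m_Q − m_Y)/2.5) = 10^(-3.14/2.5) = 10^-1.256 = 0.05546.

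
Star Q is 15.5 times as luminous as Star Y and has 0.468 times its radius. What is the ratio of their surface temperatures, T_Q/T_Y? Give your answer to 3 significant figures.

L ∝ R²T⁴ gives T ∝ (L/R²)^(1/4), so
T_Q/T_Y = (15.5 / 0.468²)^(1/4) = (70.77)^(1/4) = 2.900.

2.90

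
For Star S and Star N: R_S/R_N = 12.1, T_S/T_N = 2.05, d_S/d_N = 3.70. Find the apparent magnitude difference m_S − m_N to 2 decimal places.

-5.69

L_S/L_N = (12.1)²(2.05)⁴ = 2586.
F_S/F_N = (L_S/L_N)/(d_S/d_N)² = 2586/13.69 = 188.9.
m_S − m_N = −2.5 log₁₀(188.9) = -5.69.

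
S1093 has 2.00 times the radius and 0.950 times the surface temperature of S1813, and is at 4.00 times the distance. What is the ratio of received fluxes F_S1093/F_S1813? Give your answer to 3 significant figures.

L_S1093/L_S1813 = (R_S1093/R_S1813)²(T_S1093/T_S1813)⁴ = (2.00)² × (0.950)⁴ = 3.258.
F_S1093/F_S1813 = (L_S1093/L_S1813)/(d_S1093/d_S1813)² = 3.258 / (4.00)² = 0.2036.

0.204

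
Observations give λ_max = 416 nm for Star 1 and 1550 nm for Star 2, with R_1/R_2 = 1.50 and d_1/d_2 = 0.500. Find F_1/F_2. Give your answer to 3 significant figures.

1.73×10^3

Wien's law: T_1/T_2 = λ_2/λ_1 = 1550/416 = 3.726.
L_1/L_2 = (R_1/R_2)²(T_1/T_2)⁴ = (1.50)²(3.726)⁴ = 433.6.
F_1/F_2 = (L_1/L_2)/(d_1/d_2)² = 433.6/(0.500)² = 1735.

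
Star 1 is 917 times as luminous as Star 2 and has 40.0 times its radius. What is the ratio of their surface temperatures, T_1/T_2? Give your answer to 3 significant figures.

0.870

L ∝ R²T⁴ gives T ∝ (L/R²)^(1/4), so
T_1/T_2 = (917 / 40.0²)^(1/4) = (0.5731)^(1/4) = 0.8701.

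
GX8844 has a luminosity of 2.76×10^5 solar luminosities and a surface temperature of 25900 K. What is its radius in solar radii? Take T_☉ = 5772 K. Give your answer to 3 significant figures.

R/R_☉ = √(L/L_☉) / (T/T_☉)² = √(2.76×10^5) / (4.487)²
       = 525.4 / 20.13 = 26.09.

26.1 solar radii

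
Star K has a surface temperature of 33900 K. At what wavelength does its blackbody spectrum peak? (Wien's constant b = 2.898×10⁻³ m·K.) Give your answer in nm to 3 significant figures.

λ_max = b/T = 2.898×10⁻³ / 33900 = 8.55×10^-8 m = 85.49 nm.

85.5 nm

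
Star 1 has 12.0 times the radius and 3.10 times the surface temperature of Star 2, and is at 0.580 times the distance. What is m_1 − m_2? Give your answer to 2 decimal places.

L_1/L_2 = (12.0)²(3.10)⁴ = 1.330×10^4.
F_1/F_2 = (L_1/L_2)/(d_1/d_2)² = 1.330×10^4/0.3364 = 3.953×10^4.
m_1 − m_2 = −2.5 log₁₀(3.953×10^4) = -11.49.

-11.49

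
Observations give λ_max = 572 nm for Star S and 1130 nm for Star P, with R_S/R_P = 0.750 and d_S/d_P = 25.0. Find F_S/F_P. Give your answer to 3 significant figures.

0.0137

Wien's law: T_S/T_P = λ_P/λ_S = 1130/572 = 1.976.
L_S/L_P = (R_S/R_P)²(T_S/T_P)⁴ = (0.750)²(1.976)⁴ = 8.567.
F_S/F_P = (L_S/L_P)/(d_S/d_P)² = 8.567/(25.0)² = 0.01371.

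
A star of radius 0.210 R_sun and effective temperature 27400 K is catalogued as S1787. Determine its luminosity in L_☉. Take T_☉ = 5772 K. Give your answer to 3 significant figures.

22.4 L_☉

L/L_☉ = (R/R_☉)² (T/T_☉)⁴ = (0.210)² × (27400/5772)⁴
       = 0.04410 × (4.747)⁴ = 0.04410 × 507.8 = 22.39.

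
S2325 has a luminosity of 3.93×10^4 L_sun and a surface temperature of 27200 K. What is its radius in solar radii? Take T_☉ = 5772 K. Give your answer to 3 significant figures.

8.93 solar radii

R/R_☉ = √(L/L_☉) / (T/T_☉)² = √(3.93×10^4) / (4.712)²
       = 198.2 / 22.21 = 8.927.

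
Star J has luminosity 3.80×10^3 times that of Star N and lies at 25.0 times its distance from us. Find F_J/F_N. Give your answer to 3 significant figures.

F = L/(4πd²), so F_J/F_N = (L_J/L_N) / (d_J/d_N)²
= 3.80×10^3 / (25.0)² = 3.80×10^3 / 625.0 = 6.080.

6.08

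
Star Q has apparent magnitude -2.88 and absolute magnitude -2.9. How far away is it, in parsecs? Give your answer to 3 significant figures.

10.1 pc

m − M = 5 log₁₀(d/10 pc)
-2.88 − (-2.9) = 0.02 = 5 log₁₀(d/10)
d = 10 × 10^(0.02/5) = 10 × 10^0.004 = 10.09 pc.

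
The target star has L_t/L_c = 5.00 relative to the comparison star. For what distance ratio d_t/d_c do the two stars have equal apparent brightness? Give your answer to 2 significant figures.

Equal flux requires L_t/d_t² = L_c/d_c², so d_t/d_c = √(L_t/L_c)
= √(5.00) = 2.236.

2.2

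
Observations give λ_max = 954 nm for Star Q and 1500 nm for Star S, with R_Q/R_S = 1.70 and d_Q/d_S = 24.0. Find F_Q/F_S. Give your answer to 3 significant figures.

Wien's law: T_Q/T_S = λ_S/λ_Q = 1500/954 = 1.572.
L_Q/L_S = (R_Q/R_S)²(T_Q/T_S)⁴ = (1.70)²(1.572)⁴ = 17.66.
F_Q/F_S = (L_Q/L_S)/(d_Q/d_S)² = 17.66/(24.0)² = 0.03067.

0.0307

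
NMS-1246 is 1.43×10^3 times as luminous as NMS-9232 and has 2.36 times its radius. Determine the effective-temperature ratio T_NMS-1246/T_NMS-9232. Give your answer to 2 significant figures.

L ∝ R²T⁴ gives T ∝ (L/R²)^(1/4), so
T_NMS-1246/T_NMS-9232 = (1.43×10^3 / 2.36²)^(1/4) = (256.8)^(1/4) = 4.003.

4.0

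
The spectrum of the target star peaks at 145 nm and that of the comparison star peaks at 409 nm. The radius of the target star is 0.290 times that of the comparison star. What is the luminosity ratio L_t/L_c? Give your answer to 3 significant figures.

5.32

Wien's law gives T ∝ 1/λ_max, so T_t/T_c = λ_c/λ_t = 409/145 = 2.821.
Then L ∝ R²T⁴ gives L_t/L_c = (0.290)² × (2.821)⁴ = 0.08410 × 63.30 = 5.324.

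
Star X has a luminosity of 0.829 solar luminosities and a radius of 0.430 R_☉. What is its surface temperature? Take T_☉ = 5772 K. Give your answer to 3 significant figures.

T/T_☉ = (L/L_☉)^(1/4) / (R/R_☉)^(1/2)
T = 5772 × (0.829)^(1/4) / √(0.430) = 5772 × 0.9542 / 0.6557 = 8399 K.

8.40×10^3 K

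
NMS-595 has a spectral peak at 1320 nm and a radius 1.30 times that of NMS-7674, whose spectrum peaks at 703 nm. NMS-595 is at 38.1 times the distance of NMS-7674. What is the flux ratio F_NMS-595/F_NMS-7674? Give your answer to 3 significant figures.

9.37×10^-5

Wien's law: T_NMS-595/T_NMS-7674 = λ_NMS-7674/λ_NMS-595 = 703/1320 = 0.5326.
L_NMS-595/L_NMS-7674 = (R_NMS-595/R_NMS-7674)²(T_NMS-595/T_NMS-7674)⁴ = (1.30)²(0.5326)⁴ = 0.1360.
F_NMS-595/F_NMS-7674 = (L_NMS-595/L_NMS-7674)/(d_NMS-595/d_NMS-7674)² = 0.1360/(38.1)² = 9.366×10^-5.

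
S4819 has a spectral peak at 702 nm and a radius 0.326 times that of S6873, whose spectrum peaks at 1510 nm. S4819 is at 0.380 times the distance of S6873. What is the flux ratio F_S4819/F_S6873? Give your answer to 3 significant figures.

Wien's law: T_S4819/T_S6873 = λ_S6873/λ_S4819 = 1510/702 = 2.151.
L_S4819/L_S6873 = (R_S4819/R_S6873)²(T_S4819/T_S6873)⁴ = (0.326)²(2.151)⁴ = 2.275.
F_S4819/F_S6873 = (L_S4819/L_S6873)/(d_S4819/d_S6873)² = 2.275/(0.380)² = 15.76.

15.8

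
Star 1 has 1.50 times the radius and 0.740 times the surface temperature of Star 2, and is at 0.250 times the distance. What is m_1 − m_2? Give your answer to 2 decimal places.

-2.58

L_1/L_2 = (1.50)²(0.740)⁴ = 0.6747.
F_1/F_2 = (L_1/L_2)/(d_1/d_2)² = 0.6747/0.06250 = 10.80.
m_1 − m_2 = −2.5 log₁₀(10.80) = -2.58.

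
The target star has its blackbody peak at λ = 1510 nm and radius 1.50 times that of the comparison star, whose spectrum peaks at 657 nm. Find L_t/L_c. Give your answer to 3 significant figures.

0.0806

Wien's law gives T ∝ 1/λ_max, so T_t/T_c = λ_c/λ_t = 657/1510 = 0.4351.
Then L ∝ R²T⁴ gives L_t/L_c = (1.50)² × (0.4351)⁴ = 2.250 × 0.03584 = 0.08064.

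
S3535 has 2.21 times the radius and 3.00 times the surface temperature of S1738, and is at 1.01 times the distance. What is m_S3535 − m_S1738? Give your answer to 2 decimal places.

-6.47

L_S3535/L_S1738 = (2.21)²(3.00)⁴ = 395.6.
F_S3535/F_S1738 = (L_S3535/L_S1738)/(d_S3535/d_S1738)² = 395.6/1.020 = 387.8.
m_S3535 − m_S1738 = −2.5 log₁₀(387.8) = -6.47.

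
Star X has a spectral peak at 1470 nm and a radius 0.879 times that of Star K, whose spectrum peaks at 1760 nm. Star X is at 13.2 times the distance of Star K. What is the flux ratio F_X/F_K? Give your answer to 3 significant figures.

Wien's law: T_X/T_K = λ_K/λ_X = 1760/1470 = 1.197.
L_X/L_K = (R_X/R_K)²(T_X/T_K)⁴ = (0.879)²(1.197)⁴ = 1.588.
F_X/F_K = (L_X/L_K)/(d_X/d_K)² = 1.588/(13.2)² = 0.009112.

0.00911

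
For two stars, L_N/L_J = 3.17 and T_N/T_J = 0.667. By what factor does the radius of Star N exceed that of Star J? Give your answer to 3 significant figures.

L ∝ R²T⁴ gives R ∝ √L / T², so
R_N/R_J = √(3.17) / (0.667)² = 1.780 / 0.4449 = 4.002.

4.00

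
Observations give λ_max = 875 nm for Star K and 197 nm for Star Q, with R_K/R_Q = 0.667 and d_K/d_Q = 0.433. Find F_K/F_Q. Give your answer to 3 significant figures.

0.00610

Wien's law: T_K/T_Q = λ_Q/λ_K = 197/875 = 0.2251.
L_K/L_Q = (R_K/R_Q)²(T_K/T_Q)⁴ = (0.667)²(0.2251)⁴ = 0.001143.
F_K/F_Q = (L_K/L_Q)/(d_K/d_Q)² = 0.001143/(0.433)² = 0.006097.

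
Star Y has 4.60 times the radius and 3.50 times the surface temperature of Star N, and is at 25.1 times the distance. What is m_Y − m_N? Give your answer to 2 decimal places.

L_Y/L_N = (4.60)²(3.50)⁴ = 3175.
F_Y/F_N = (L_Y/L_N)/(d_Y/d_N)² = 3175/630.0 = 5.040.
m_Y − m_N = −2.5 log₁₀(5.040) = -1.76.

-1.76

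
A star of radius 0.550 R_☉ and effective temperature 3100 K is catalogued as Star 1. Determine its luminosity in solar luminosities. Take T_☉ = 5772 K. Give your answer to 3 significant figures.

L/L_☉ = (R/R_☉)² (T/T_☉)⁴ = (0.550)² × (3100/5772)⁴
       = 0.3025 × (0.5371)⁴ = 0.3025 × 0.08320 = 0.02517.

0.0252 solar luminosities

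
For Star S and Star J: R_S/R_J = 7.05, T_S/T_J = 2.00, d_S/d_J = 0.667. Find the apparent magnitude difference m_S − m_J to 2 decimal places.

L_S/L_J = (7.05)²(2.00)⁴ = 795.2.
F_S/F_J = (L_S/L_J)/(d_S/d_J)² = 795.2/0.4449 = 1788.
m_S − m_J = −2.5 log₁₀(1788) = -8.13.

-8.13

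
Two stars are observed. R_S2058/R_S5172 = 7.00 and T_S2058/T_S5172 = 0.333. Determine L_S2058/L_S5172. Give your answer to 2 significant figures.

From the Stefan–Boltzmann law, L ∝ R²T⁴, so
L_S2058/L_S5172 = (R_S2058/R_S5172)² (T_S2058/T_S5172)⁴ = (7.00)² × (0.333)⁴ = 49.00 × 0.01230 = 0.6025.

0.60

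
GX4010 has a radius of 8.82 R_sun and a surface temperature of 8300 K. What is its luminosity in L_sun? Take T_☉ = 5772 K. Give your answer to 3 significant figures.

333 L_sun

L/L_☉ = (R/R_☉)² (T/T_☉)⁴ = (8.82)² × (8300/5772)⁴
       = 77.79 × (1.438)⁴ = 77.79 × 4.276 = 332.6.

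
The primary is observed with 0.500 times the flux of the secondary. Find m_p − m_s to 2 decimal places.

m_p − m_s = −2.5 log₁₀(F_p/F_s) = −2.5 log₁₀(0.500) = −2.5 × (-0.301) = 0.753.

0.75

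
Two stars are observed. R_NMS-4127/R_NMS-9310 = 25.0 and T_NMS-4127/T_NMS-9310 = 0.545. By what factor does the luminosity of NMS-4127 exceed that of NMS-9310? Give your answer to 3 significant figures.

55.1

From the Stefan–Boltzmann law, L ∝ R²T⁴, so
L_NMS-4127/L_NMS-9310 = (R_NMS-4127/R_NMS-9310)² (T_NMS-4127/T_NMS-9310)⁴ = (25.0)² × (0.545)⁴ = 625.0 × 0.08822 = 55.14.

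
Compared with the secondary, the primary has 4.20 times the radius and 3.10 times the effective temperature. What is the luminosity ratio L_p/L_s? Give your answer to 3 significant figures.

From the Stefan–Boltzmann law, L ∝ R²T⁴, so
L_p/L_s = (R_p/R_s)² (T_p/T_s)⁴ = (4.20)² × (3.10)⁴ = 17.64 × 92.35 = 1629.

1.63×10^3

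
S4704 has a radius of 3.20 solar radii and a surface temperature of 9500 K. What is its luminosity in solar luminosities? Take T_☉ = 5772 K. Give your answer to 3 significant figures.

L/L_☉ = (R/R_☉)² (T/T_☉)⁴ = (3.20)² × (9500/5772)⁴
       = 10.24 × (1.646)⁴ = 10.24 × 7.338 = 75.14.

75.1 solar luminosities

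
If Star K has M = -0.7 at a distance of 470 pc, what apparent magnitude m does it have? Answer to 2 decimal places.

m = M + 5 log₁₀(d/10 pc) = -0.7 + 5 log₁₀(470/10)
  = -0.7 + 5 × 1.672 = -0.7 + 8.36 = 7.66.

7.66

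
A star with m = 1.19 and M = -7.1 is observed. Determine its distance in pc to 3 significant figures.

m − M = 5 log₁₀(d/10 pc)
1.19 − (-7.1) = 8.29 = 5 log₁₀(d/10)
d = 10 × 10^(8.29/5) = 10 × 10^1.658 = 455.0 pc.

455 pc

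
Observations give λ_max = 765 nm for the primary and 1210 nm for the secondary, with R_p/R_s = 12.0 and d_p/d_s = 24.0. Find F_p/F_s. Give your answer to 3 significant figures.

Wien's law: T_p/T_s = λ_s/λ_p = 1210/765 = 1.582.
L_p/L_s = (R_p/R_s)²(T_p/T_s)⁴ = (12.0)²(1.582)⁴ = 901.3.
F_p/F_s = (L_p/L_s)/(d_p/d_s)² = 901.3/(24.0)² = 1.565.

1.56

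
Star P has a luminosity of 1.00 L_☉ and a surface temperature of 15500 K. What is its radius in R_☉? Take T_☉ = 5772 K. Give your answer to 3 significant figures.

0.139 R_☉

R/R_☉ = √(L/L_☉) / (T/T_☉)² = √(1.00) / (2.685)²
       = 1.000 / 7.211 = 0.1387.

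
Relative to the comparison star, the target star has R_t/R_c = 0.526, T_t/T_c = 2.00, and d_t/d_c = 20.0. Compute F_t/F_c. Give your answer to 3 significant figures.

0.0111

L_t/L_c = (R_t/R_c)²(T_t/T_c)⁴ = (0.526)² × (2.00)⁴ = 4.427.
F_t/F_c = (L_t/L_c)/(d_t/d_c)² = 4.427 / (20.0)² = 0.01107.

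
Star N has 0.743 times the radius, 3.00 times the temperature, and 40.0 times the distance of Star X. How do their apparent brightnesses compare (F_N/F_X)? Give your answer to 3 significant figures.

0.0279

L_N/L_X = (R_N/R_X)²(T_N/T_X)⁴ = (0.743)² × (3.00)⁴ = 44.72.
F_N/F_X = (L_N/L_X)/(d_N/d_X)² = 44.72 / (40.0)² = 0.02795.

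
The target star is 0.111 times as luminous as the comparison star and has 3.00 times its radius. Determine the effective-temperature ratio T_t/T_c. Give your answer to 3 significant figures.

0.333

L ∝ R²T⁴ gives T ∝ (L/R²)^(1/4), so
T_t/T_c = (0.111 / 3.00²)^(1/4) = (0.01233)^(1/4) = 0.3332.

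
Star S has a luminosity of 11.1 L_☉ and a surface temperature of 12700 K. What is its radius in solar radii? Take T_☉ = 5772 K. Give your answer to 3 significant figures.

R/R_☉ = √(L/L_☉) / (T/T_☉)² = √(11.1) / (2.200)²
       = 3.332 / 4.841 = 0.6882.

0.688 solar radii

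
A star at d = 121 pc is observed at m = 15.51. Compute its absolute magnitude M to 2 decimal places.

10.10

M = m − 5 log₁₀(d/10 pc) = 15.51 − 5 log₁₀(121/10)
  = 15.51 − 5 × 1.083 = 15.51 − 5.41 = 10.10.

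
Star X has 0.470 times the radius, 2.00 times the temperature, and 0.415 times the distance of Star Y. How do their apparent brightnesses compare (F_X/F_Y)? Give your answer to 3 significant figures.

20.5

L_X/L_Y = (R_X/R_Y)²(T_X/T_Y)⁴ = (0.470)² × (2.00)⁴ = 3.534.
F_X/F_Y = (L_X/L_Y)/(d_X/d_Y)² = 3.534 / (0.415)² = 20.52.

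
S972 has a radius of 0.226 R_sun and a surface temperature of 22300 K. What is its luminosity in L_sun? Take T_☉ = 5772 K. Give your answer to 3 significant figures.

11.4 L_sun

L/L_☉ = (R/R_☉)² (T/T_☉)⁴ = (0.226)² × (22300/5772)⁴
       = 0.05108 × (3.863)⁴ = 0.05108 × 222.8 = 11.38.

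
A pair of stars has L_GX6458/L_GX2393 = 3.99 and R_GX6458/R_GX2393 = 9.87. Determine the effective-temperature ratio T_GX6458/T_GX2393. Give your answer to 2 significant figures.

0.45

L ∝ R²T⁴ gives T ∝ (L/R²)^(1/4), so
T_GX6458/T_GX2393 = (3.99 / 9.87²)^(1/4) = (0.04096)^(1/4) = 0.4499.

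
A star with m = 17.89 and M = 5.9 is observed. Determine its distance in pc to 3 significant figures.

m − M = 5 log₁₀(d/10 pc)
17.89 − (5.9) = 11.99 = 5 log₁₀(d/10)
d = 10 × 10^(11.99/5) = 10 × 10^2.398 = 2500 pc.

2.50×10^3 pc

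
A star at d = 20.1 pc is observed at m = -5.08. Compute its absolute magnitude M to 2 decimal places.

-6.60

M = m − 5 log₁₀(d/10 pc) = -5.08 − 5 log₁₀(20.1/10)
  = -5.08 − 5 × 0.303 = -5.08 − 1.52 = -6.60.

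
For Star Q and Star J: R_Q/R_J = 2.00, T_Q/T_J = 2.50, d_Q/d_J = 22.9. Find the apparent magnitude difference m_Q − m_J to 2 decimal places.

L_Q/L_J = (2.00)²(2.50)⁴ = 156.2.
F_Q/F_J = (L_Q/L_J)/(d_Q/d_J)² = 156.2/524.4 = 0.2980.
m_Q − m_J = −2.5 log₁₀(0.2980) = 1.31.

1.31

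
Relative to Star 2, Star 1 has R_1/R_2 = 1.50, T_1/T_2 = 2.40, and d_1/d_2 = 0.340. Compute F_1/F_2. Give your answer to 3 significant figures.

646

L_1/L_2 = (R_1/R_2)²(T_1/T_2)⁴ = (1.50)² × (2.40)⁴ = 74.65.
F_1/F_2 = (L_1/L_2)/(d_1/d_2)² = 74.65 / (0.340)² = 645.8.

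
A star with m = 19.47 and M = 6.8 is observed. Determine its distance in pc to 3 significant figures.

3.42×10^3 pc

m − M = 5 log₁₀(d/10 pc)
19.47 − (6.8) = 12.67 = 5 log₁₀(d/10)
d = 10 × 10^(12.67/5) = 10 × 10^2.534 = 3420 pc.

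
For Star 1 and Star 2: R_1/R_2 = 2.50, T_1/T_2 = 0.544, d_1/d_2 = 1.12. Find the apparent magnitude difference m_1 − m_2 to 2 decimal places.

L_1/L_2 = (2.50)²(0.544)⁴ = 0.5474.
F_1/F_2 = (L_1/L_2)/(d_1/d_2)² = 0.5474/1.254 = 0.4364.
m_1 − m_2 = −2.5 log₁₀(0.4364) = 0.90.

0.90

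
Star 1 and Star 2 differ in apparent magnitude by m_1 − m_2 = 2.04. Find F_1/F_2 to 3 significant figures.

F_1/F_2 = 10^(−(m_1 − m_2)/2.5) = 10^(-2.04/2.5) = 10^-0.816 = 0.1528.

0.153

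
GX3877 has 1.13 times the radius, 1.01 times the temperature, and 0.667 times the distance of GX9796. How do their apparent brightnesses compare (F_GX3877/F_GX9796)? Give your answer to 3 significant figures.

L_GX3877/L_GX9796 = (R_GX3877/R_GX9796)²(T_GX3877/T_GX9796)⁴ = (1.13)² × (1.01)⁴ = 1.329.
F_GX3877/F_GX9796 = (L_GX3877/L_GX9796)/(d_GX3877/d_GX9796)² = 1.329 / (0.667)² = 2.987.

2.99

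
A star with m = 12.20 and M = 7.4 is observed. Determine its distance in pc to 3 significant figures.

91.2 pc

m − M = 5 log₁₀(d/10 pc)
12.20 − (7.4) = 4.80 = 5 log₁₀(d/10)
d = 10 × 10^(4.80/5) = 10 × 10^0.960 = 91.20 pc.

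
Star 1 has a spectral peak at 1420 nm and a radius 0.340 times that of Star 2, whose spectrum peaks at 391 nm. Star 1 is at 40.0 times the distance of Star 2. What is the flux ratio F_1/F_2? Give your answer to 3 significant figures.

4.15×10^-7

Wien's law: T_1/T_2 = λ_2/λ_1 = 391/1420 = 0.2754.
L_1/L_2 = (R_1/R_2)²(T_1/T_2)⁴ = (0.340)²(0.2754)⁴ = 6.645×10^-4.
F_1/F_2 = (L_1/L_2)/(d_1/d_2)² = 6.645×10^-4/(40.0)² = 4.153×10^-7.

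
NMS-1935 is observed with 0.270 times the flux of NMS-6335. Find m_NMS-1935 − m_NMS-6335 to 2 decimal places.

m_NMS-1935 − m_NMS-6335 = −2.5 log₁₀(F_NMS-1935/F_NMS-6335) = −2.5 log₁₀(0.270) = −2.5 × (-0.569) = 1.422.

1.42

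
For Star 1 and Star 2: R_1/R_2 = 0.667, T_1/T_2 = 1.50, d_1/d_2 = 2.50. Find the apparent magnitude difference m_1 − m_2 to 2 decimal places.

1.11

L_1/L_2 = (0.667)²(1.50)⁴ = 2.252.
F_1/F_2 = (L_1/L_2)/(d_1/d_2)² = 2.252/6.250 = 0.3604.
m_1 − m_2 = −2.5 log₁₀(0.3604) = 1.11.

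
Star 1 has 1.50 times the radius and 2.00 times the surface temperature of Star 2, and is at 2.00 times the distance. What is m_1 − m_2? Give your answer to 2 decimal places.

L_1/L_2 = (1.50)²(2.00)⁴ = 36.00.
F_1/F_2 = (L_1/L_2)/(d_1/d_2)² = 36.00/4.000 = 9.000.
m_1 − m_2 = −2.5 log₁₀(9.000) = -2.39.

-2.39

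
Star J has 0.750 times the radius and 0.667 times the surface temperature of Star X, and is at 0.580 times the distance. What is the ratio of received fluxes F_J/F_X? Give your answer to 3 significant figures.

0.331

L_J/L_X = (R_J/R_X)²(T_J/T_X)⁴ = (0.750)² × (0.667)⁴ = 0.1113.
F_J/F_X = (L_J/L_X)/(d_J/d_X)² = 0.1113 / (0.580)² = 0.3310.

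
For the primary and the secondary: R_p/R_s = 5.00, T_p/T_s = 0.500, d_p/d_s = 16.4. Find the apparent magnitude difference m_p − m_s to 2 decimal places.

5.59

L_p/L_s = (5.00)²(0.500)⁴ = 1.562.
F_p/F_s = (L_p/L_s)/(d_p/d_s)² = 1.562/269.0 = 0.005809.
m_p − m_s = −2.5 log₁₀(0.005809) = 5.59.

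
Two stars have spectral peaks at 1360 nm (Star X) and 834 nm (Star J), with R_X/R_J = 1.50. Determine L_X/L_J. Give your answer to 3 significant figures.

Wien's law gives T ∝ 1/λ_max, so T_X/T_J = λ_J/λ_X = 834/1360 = 0.6132.
Then L ∝ R²T⁴ gives L_X/L_J = (1.50)² × (0.6132)⁴ = 2.250 × 0.1414 = 0.3182.

0.318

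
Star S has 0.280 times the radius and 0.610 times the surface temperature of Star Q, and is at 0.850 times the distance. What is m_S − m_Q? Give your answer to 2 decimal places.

4.56

L_S/L_Q = (0.280)²(0.610)⁴ = 0.01086.
F_S/F_Q = (L_S/L_Q)/(d_S/d_Q)² = 0.01086/0.7225 = 0.01502.
m_S − m_Q = −2.5 log₁₀(0.01502) = 4.56.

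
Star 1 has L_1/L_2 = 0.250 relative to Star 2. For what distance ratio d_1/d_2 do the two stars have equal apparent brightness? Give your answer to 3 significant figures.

0.500

Equal flux requires L_1/d_1² = L_2/d_2², so d_1/d_2 = √(L_1/L_2)
= √(0.250) = 0.5000.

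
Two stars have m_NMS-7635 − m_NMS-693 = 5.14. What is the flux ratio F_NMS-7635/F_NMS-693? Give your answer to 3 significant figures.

0.00879

F_NMS-7635/F_NMS-693 = 10^(−(m_NMS-7635 − m_NMS-693)/2.5) = 10^(-5.14/2.5) = 10^-2.056 = 0.008790.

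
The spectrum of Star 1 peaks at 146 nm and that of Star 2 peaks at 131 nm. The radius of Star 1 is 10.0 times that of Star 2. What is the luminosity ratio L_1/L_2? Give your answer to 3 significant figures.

Wien's law gives T ∝ 1/λ_max, so T_1/T_2 = λ_2/λ_1 = 131/146 = 0.8973.
Then L ∝ R²T⁴ gives L_1/L_2 = (10.0)² × (0.8973)⁴ = 100.0 × 0.6481 = 64.81.

64.8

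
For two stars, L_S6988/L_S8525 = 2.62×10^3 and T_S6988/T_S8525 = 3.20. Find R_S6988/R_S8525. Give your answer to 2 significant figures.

L ∝ R²T⁴ gives R ∝ √L / T², so
R_S6988/R_S8525 = √(2.62×10^3) / (3.20)² = 51.19 / 10.24 = 4.999.

5.0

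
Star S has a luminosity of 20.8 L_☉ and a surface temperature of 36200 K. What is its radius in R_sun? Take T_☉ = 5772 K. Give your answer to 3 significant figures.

0.116 R_sun

R/R_☉ = √(L/L_☉) / (T/T_☉)² = √(20.8) / (6.272)²
       = 4.561 / 39.33 = 0.1159.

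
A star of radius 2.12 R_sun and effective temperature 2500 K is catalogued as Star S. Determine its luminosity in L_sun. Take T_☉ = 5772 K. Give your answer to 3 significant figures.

L/L_☉ = (R/R_☉)² (T/T_☉)⁴ = (2.12)² × (2500/5772)⁴
       = 4.494 × (0.4331)⁴ = 4.494 × 0.03519 = 0.1582.

0.158 L_sun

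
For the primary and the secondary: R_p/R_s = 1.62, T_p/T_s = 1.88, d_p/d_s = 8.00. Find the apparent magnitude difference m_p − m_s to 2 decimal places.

0.73

L_p/L_s = (1.62)²(1.88)⁴ = 32.78.
F_p/F_s = (L_p/L_s)/(d_p/d_s)² = 32.78/64.00 = 0.5122.
m_p − m_s = −2.5 log₁₀(0.5122) = 0.73.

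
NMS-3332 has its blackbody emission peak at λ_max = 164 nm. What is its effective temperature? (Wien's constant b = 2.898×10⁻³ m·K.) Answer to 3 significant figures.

T = b/λ_max = 2.898×10⁻³ / (164×10⁻⁹) = 1.767×10^4 K.

1.77×10^4 K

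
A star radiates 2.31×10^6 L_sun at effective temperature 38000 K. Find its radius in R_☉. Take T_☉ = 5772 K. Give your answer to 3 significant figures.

35.1 R_☉

R/R_☉ = √(L/L_☉) / (T/T_☉)² = √(2.31×10^6) / (6.584)²
       = 1520 / 43.34 = 35.07.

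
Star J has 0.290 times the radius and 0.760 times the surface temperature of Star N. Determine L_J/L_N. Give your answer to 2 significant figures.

From the Stefan–Boltzmann law, L ∝ R²T⁴, so
L_J/L_N = (R_J/R_N)² (T_J/T_N)⁴ = (0.290)² × (0.760)⁴ = 0.08410 × 0.3336 = 0.02806.

0.028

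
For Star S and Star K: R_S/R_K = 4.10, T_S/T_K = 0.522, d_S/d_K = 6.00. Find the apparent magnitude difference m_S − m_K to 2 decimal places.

L_S/L_K = (4.10)²(0.522)⁴ = 1.248.
F_S/F_K = (L_S/L_K)/(d_S/d_K)² = 1.248/36.00 = 0.03467.
m_S − m_K = −2.5 log₁₀(0.03467) = 3.65.

3.65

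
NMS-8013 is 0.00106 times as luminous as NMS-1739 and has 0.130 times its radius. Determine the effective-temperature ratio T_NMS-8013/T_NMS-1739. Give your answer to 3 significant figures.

L ∝ R²T⁴ gives T ∝ (L/R²)^(1/4), so
T_NMS-8013/T_NMS-1739 = (0.00106 / 0.130²)^(1/4) = (0.06272)^(1/4) = 0.5004.

0.500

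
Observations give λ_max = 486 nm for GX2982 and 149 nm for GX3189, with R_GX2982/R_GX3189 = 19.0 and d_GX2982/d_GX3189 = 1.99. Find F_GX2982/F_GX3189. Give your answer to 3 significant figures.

0.805

Wien's law: T_GX2982/T_GX3189 = λ_GX3189/λ_GX2982 = 149/486 = 0.3066.
L_GX2982/L_GX3189 = (R_GX2982/R_GX3189)²(T_GX2982/T_GX3189)⁴ = (19.0)²(0.3066)⁴ = 3.189.
F_GX2982/F_GX3189 = (L_GX2982/L_GX3189)/(d_GX2982/d_GX3189)² = 3.189/(1.99)² = 0.8054.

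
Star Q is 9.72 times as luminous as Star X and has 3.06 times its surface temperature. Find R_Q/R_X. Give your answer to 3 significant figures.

L ∝ R²T⁴ gives R ∝ √L / T², so
R_Q/R_X = √(9.72) / (3.06)² = 3.118 / 9.364 = 0.3330.

0.333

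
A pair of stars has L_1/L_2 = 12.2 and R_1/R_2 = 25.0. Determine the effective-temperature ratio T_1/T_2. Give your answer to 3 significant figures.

0.374

L ∝ R²T⁴ gives T ∝ (L/R²)^(1/4), so
T_1/T_2 = (12.2 / 25.0²)^(1/4) = (0.01952)^(1/4) = 0.3738.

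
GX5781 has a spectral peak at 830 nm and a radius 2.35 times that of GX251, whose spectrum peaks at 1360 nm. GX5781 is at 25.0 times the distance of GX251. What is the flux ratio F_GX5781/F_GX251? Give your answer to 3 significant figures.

Wien's law: T_GX5781/T_GX251 = λ_GX251/λ_GX5781 = 1360/830 = 1.639.
L_GX5781/L_GX251 = (R_GX5781/R_GX251)²(T_GX5781/T_GX251)⁴ = (2.35)²(1.639)⁴ = 39.81.
F_GX5781/F_GX251 = (L_GX5781/L_GX251)/(d_GX5781/d_GX251)² = 39.81/(25.0)² = 0.06369.

0.0637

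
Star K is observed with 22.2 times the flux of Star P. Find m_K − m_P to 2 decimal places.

-3.37

m_K − m_P = −2.5 log₁₀(F_K/F_P) = −2.5 log₁₀(22.2) = −2.5 × (1.346) = -3.366.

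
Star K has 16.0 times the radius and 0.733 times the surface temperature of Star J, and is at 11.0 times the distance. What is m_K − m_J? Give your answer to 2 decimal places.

0.54

L_K/L_J = (16.0)²(0.733)⁴ = 73.90.
F_K/F_J = (L_K/L_J)/(d_K/d_J)² = 73.90/121.0 = 0.6108.
m_K − m_J = −2.5 log₁₀(0.6108) = 0.54.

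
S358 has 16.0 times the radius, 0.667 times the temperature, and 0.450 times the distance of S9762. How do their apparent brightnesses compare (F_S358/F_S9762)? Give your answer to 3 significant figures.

L_S358/L_S9762 = (R_S358/R_S9762)²(T_S358/T_S9762)⁴ = (16.0)² × (0.667)⁴ = 50.67.
F_S358/F_S9762 = (L_S358/L_S9762)/(d_S358/d_S9762)² = 50.67 / (0.450)² = 250.2.

250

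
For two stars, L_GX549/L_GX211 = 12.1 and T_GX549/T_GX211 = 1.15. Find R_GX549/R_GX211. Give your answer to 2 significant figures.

L ∝ R²T⁴ gives R ∝ √L / T², so
R_GX549/R_GX211 = √(12.1) / (1.15)² = 3.479 / 1.322 = 2.630.

2.6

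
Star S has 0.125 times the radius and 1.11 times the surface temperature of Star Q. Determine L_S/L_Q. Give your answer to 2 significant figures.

From the Stefan–Boltzmann law, L ∝ R²T⁴, so
L_S/L_Q = (R_S/R_Q)² (T_S/T_Q)⁴ = (0.125)² × (1.11)⁴ = 0.01562 × 1.518 = 0.02372.

0.024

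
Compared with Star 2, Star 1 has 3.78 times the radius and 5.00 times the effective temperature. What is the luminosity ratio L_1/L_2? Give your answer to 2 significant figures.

From the Stefan–Boltzmann law, L ∝ R²T⁴, so
L_1/L_2 = (R_1/R_2)² (T_1/T_2)⁴ = (3.78)² × (5.00)⁴ = 14.29 × 625.0 = 8930.

8.9×10^3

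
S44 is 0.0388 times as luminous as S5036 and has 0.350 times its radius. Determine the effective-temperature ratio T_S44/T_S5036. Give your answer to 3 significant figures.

L ∝ R²T⁴ gives T ∝ (L/R²)^(1/4), so
T_S44/T_S5036 = (0.0388 / 0.350²)^(1/4) = (0.3167)^(1/4) = 0.7502.

0.750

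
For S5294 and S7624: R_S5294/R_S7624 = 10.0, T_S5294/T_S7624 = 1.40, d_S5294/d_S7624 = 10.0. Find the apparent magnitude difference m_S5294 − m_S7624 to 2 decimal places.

-1.46

L_S5294/L_S7624 = (10.0)²(1.40)⁴ = 384.2.
F_S5294/F_S7624 = (L_S5294/L_S7624)/(d_S5294/d_S7624)² = 384.2/100.0 = 3.842.
m_S5294 − m_S7624 = −2.5 log₁₀(3.842) = -1.46.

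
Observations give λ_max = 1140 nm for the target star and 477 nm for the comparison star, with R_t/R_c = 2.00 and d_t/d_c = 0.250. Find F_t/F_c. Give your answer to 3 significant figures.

Wien's law: T_t/T_c = λ_c/λ_t = 477/1140 = 0.4184.
L_t/L_c = (R_t/R_c)²(T_t/T_c)⁴ = (2.00)²(0.4184)⁴ = 0.1226.
F_t/F_c = (L_t/L_c)/(d_t/d_c)² = 0.1226/(0.250)² = 1.962.

1.96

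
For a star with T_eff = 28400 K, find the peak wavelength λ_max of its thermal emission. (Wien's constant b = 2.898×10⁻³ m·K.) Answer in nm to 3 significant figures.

λ_max = b/T = 2.898×10⁻³ / 28400 = 1.02×10^-7 m = 102.0 nm.

102 nm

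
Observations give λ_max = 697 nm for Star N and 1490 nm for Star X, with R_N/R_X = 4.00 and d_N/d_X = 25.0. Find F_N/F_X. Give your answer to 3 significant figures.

Wien's law: T_N/T_X = λ_X/λ_N = 1490/697 = 2.138.
L_N/L_X = (R_N/R_X)²(T_N/T_X)⁴ = (4.00)²(2.138)⁴ = 334.1.
F_N/F_X = (L_N/L_X)/(d_N/d_X)² = 334.1/(25.0)² = 0.5346.

0.535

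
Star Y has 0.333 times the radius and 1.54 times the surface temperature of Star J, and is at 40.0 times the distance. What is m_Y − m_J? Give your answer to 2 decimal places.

L_Y/L_J = (0.333)²(1.54)⁴ = 0.6237.
F_Y/F_J = (L_Y/L_J)/(d_Y/d_J)² = 0.6237/1600 = 3.898×10^-4.
m_Y − m_J = −2.5 log₁₀(3.898×10^-4) = 8.52.

8.52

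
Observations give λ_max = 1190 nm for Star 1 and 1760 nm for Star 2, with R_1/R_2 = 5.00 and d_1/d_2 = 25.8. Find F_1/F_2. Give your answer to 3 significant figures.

0.180

Wien's law: T_1/T_2 = λ_2/λ_1 = 1760/1190 = 1.479.
L_1/L_2 = (R_1/R_2)²(T_1/T_2)⁴ = (5.00)²(1.479)⁴ = 119.6.
F_1/F_2 = (L_1/L_2)/(d_1/d_2)² = 119.6/(25.8)² = 0.1797.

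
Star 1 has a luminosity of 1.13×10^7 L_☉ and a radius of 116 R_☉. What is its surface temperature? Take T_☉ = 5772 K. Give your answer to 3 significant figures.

3.11×10^4 K

T/T_☉ = (L/L_☉)^(1/4) / (R/R_☉)^(1/2)
T = 5772 × (1.13×10^7)^(1/4) / √(116) = 5772 × 57.98 / 10.77 = 3.107×10^4 K.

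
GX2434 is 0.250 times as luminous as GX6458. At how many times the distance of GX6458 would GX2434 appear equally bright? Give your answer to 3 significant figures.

Equal flux requires L_GX2434/d_GX2434² = L_GX6458/d_GX6458², so d_GX2434/d_GX6458 = √(L_GX2434/L_GX6458)
= √(0.250) = 0.5000.

0.500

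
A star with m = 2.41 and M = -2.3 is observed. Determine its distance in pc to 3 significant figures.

87.5 pc

m − M = 5 log₁₀(d/10 pc)
2.41 − (-2.3) = 4.71 = 5 log₁₀(d/10)
d = 10 × 10^(4.71/5) = 10 × 10^0.942 = 87.50 pc.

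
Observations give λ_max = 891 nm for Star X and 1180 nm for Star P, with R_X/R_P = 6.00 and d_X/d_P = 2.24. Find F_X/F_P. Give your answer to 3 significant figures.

Wien's law: T_X/T_P = λ_P/λ_X = 1180/891 = 1.324.
L_X/L_P = (R_X/R_P)²(T_X/T_P)⁴ = (6.00)²(1.324)⁴ = 110.7.
F_X/F_P = (L_X/L_P)/(d_X/d_P)² = 110.7/(2.24)² = 22.07.

22.1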